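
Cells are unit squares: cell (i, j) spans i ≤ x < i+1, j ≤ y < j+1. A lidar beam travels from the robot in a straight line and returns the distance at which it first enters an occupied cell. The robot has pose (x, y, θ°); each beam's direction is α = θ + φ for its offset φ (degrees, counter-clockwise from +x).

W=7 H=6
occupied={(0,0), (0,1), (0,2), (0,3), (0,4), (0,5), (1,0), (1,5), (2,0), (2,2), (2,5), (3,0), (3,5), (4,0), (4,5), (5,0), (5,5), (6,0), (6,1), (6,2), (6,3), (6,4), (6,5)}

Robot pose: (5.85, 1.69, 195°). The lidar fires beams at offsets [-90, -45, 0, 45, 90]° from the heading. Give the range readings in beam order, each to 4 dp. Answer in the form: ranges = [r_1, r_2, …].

beam 1: φ=-90°, α=105°
  d=(-0.2588,0.9659)  start (5,1)  tX=3.2841 tY=0.3209  stride 1/|dx|=3.8637 1/|dy|=1.0353
    cross y-line → (5,2), t=0.3209
    cross y-line → (5,3), t=1.3562
    cross y-line → (5,4), t=2.3915
    cross x-line → (4,4), t=3.2841
    cross y-line → (4,5), t=3.4268 (wall)
  → r_1 = 3.4268
beam 2: φ=-45°, α=150°
  d=(-0.8660,0.5000)  start (5,1)  tX=0.9815 tY=0.6200  stride 1/|dx|=1.1547 1/|dy|=2.0000
    cross y-line → (5,2), t=0.6200
    cross x-line → (4,2), t=0.9815
    cross x-line → (3,2), t=2.1362
    cross y-line → (3,3), t=2.6200
    cross x-line → (2,3), t=3.2909
    cross x-line → (1,3), t=4.4456
    cross y-line → (1,4), t=4.6200
    cross x-line → (0,4), t=5.6003 (wall)
  → r_2 = 5.6003
beam 3: φ=0°, α=195°
  d=(-0.9659,-0.2588)  start (5,1)  tX=0.8800 tY=2.6660  stride 1/|dx|=1.0353 1/|dy|=3.8637
    cross x-line → (4,1), t=0.8800
    cross x-line → (3,1), t=1.9153
    cross y-line → (3,0), t=2.6660 (wall)
  → r_3 = 2.6660
beam 4: φ=45°, α=240°
  d=(-0.5000,-0.8660)  start (5,1)  tX=1.7000 tY=0.7967  stride 1/|dx|=2.0000 1/|dy|=1.1547
    cross y-line → (5,0), t=0.7967 (wall)
  → r_4 = 0.7967
beam 5: φ=90°, α=285°
  d=(0.2588,-0.9659)  start (5,1)  tX=0.5796 tY=0.7143  stride 1/|dx|=3.8637 1/|dy|=1.0353
    cross x-line → (6,1), t=0.5796 (wall)
  → r_5 = 0.5796

ranges = [3.4268, 5.6003, 2.6660, 0.7967, 0.5796]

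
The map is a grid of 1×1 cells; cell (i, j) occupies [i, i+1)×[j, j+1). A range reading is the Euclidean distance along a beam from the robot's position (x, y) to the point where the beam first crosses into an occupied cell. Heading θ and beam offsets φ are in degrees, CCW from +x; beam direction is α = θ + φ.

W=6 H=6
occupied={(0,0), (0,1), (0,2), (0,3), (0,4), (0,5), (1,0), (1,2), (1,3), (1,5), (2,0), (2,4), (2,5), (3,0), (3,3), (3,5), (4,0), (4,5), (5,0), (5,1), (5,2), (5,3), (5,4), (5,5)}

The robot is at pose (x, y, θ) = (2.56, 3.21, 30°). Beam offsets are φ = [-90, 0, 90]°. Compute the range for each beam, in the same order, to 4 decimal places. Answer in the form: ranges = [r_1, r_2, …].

ranges = [2.5519, 0.5081, 0.9122]

beam 1: φ=-90°, α=300°
  d=(0.5000,-0.8660)  start (2,3)  tX=0.8800 tY=0.2425  stride 1/|dx|=2.0000 1/|dy|=1.1547
    cross y-line → (2,2), t=0.2425
    cross x-line → (3,2), t=0.8800
    cross y-line → (3,1), t=1.3972
    cross y-line → (3,0), t=2.5519 (wall)
  → r_1 = 2.5519
beam 2: φ=0°, α=30°
  d=(0.8660,0.5000)  start (2,3)  tX=0.5081 tY=1.5800  stride 1/|dx|=1.1547 1/|dy|=2.0000
    cross x-line → (3,3), t=0.5081 (wall)
  → r_2 = 0.5081
beam 3: φ=90°, α=120°
  d=(-0.5000,0.8660)  start (2,3)  tX=1.1200 tY=0.9122  stride 1/|dx|=2.0000 1/|dy|=1.1547
    cross y-line → (2,4), t=0.9122 (wall)
  → r_3 = 0.9122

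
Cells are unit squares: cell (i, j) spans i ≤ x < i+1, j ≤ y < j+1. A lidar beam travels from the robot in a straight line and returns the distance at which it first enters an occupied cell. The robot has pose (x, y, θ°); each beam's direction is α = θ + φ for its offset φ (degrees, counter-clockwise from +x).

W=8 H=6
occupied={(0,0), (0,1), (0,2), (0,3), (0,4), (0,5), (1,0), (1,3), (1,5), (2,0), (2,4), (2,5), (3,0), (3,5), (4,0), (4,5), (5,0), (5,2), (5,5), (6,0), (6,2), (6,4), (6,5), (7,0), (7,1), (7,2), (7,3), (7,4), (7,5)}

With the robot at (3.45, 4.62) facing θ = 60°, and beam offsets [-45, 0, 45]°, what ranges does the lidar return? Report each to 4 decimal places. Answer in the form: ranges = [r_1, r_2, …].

ranges = [1.4682, 0.4388, 0.3934]

beam 1: φ=-45°, α=15°
  dir = (cos 15°, sin 15°) = (0.9659, 0.2588); from cell (3,4)
  next x-line at t=0.5694, next y-line at t=1.4682; Δt_x=1.0353, Δt_y=3.8637
    x: enter (4,4) at t=0.5694
    y: enter (4,5) at t=1.4682 ← occupied
  → r_1 = 1.4682
beam 2: φ=0°, α=60°
  dir = (cos 60°, sin 60°) = (0.5000, 0.8660); from cell (3,4)
  next x-line at t=1.1000, next y-line at t=0.4388; Δt_x=2.0000, Δt_y=1.1547
    y: enter (3,5) at t=0.4388 ← occupied
  → r_2 = 0.4388
beam 3: φ=45°, α=105°
  dir = (cos 105°, sin 105°) = (-0.2588, 0.9659); from cell (3,4)
  next x-line at t=1.7387, next y-line at t=0.3934; Δt_x=3.8637, Δt_y=1.0353
    y: enter (3,5) at t=0.3934 ← occupied
  → r_3 = 0.3934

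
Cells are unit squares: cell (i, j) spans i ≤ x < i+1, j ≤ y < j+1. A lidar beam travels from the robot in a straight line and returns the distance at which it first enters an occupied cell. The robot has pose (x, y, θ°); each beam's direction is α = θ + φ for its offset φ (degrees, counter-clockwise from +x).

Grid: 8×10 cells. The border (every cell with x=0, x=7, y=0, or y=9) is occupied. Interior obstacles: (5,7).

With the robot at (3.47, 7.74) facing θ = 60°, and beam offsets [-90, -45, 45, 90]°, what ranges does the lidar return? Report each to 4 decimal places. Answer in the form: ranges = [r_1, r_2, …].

beam 1: φ=-90°, α=330°
  cosα=0.8660 sinα=-0.5000 | (3,7) | tMaxX 0.6120 tMaxY 1.4800 | tΔX 1.1547 tΔY 2.0000
    t=0.6120 [x] (4,7)
    t=1.4800 [y] (4,6)
    t=1.7667 [x] (5,6)
    t=2.9214 [x] (6,6)
    t=3.4800 [y] (6,5)
    t=4.0761 [x] (7,5) — stop
  → r_1 = 4.0761
beam 2: φ=-45°, α=15°
  cosα=0.9659 sinα=0.2588 | (3,7) | tMaxX 0.5487 tMaxY 1.0046 | tΔX 1.0353 tΔY 3.8637
    t=0.5487 [x] (4,7)
    t=1.0046 [y] (4,8)
    t=1.5840 [x] (5,8)
    t=2.6192 [x] (6,8)
    t=3.6545 [x] (7,8) — stop
  → r_2 = 3.6545
beam 3: φ=45°, α=105°
  cosα=-0.2588 sinα=0.9659 | (3,7) | tMaxX 1.8159 tMaxY 0.2692 | tΔX 3.8637 tΔY 1.0353
    t=0.2692 [y] (3,8)
    t=1.3044 [y] (3,9) — stop
  → r_3 = 1.3044
beam 4: φ=90°, α=150°
  cosα=-0.8660 sinα=0.5000 | (3,7) | tMaxX 0.5427 tMaxY 0.5200 | tΔX 1.1547 tΔY 2.0000
    t=0.5200 [y] (3,8)
    t=0.5427 [x] (2,8)
    t=1.6974 [x] (1,8)
    t=2.5200 [y] (1,9) — stop
  → r_4 = 2.5200

ranges = [4.0761, 3.6545, 1.3044, 2.5200]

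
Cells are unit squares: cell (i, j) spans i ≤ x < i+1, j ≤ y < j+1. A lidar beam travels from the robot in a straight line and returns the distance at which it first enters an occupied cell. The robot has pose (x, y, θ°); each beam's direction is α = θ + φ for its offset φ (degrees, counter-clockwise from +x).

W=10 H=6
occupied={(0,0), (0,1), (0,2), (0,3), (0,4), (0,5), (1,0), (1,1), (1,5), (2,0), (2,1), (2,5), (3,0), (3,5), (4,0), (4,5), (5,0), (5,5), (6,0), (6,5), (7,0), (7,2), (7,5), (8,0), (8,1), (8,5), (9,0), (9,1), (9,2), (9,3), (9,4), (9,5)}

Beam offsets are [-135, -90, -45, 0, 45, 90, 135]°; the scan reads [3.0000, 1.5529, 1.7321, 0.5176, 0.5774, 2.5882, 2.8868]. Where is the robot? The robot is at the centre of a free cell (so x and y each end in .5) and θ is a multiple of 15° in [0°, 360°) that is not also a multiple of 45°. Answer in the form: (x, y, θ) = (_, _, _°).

(x, y, θ) = (6.5, 2.5, 345°)

Candidates: 28 free-cell centres × 16 headings = 448 poses. Raycast each; keep the one whose scan matches to 4 dp.
  (1.5, 3.5, 330°): beam 1 = 0.5176 ≠ 3.0000 ✗
  (4.5, 3.5, 165°): beam 4 = 3.6235 ≠ 0.5176 ✗
  (2.5, 2.5, 75°): beam 1 = 0.5774 ≠ 3.0000 ✗
  …
  (6.5, 2.5, 345°): r_1=3.0000, r_2=1.5529, r_3=1.7321, r_4=0.5176, r_5=0.5774, r_6=2.5882, r_7=2.8868 — all match ✓
No second candidate reproduces the full scan.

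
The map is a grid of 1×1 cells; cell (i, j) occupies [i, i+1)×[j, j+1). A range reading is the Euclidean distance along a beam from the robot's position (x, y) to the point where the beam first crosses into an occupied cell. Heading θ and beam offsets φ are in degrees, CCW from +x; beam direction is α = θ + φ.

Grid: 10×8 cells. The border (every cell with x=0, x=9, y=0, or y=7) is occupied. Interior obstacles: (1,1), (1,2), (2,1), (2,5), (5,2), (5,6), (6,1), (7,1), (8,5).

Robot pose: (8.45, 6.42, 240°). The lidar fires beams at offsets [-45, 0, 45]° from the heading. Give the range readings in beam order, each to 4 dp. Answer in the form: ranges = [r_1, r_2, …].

ranges = [7.7128, 0.4850, 0.4348]

beam 1: φ=-45°, α=195°
  dir = (cos 195°, sin 195°) = (-0.9659, -0.2588); from cell (8,6)
  next x-line at t=0.4659, next y-line at t=1.6228; Δt_x=1.0353, Δt_y=3.8637
    x: enter (7,6) at t=0.4659
    x: enter (6,6) at t=1.5012
    y: enter (6,5) at t=1.6228
    x: enter (5,5) at t=2.5364
    x: enter (4,5) at t=3.5717
    x: enter (3,5) at t=4.6070
    y: enter (3,4) at t=5.4865
    x: enter (2,4) at t=5.6423
    x: enter (1,4) at t=6.6775
    x: enter (0,4) at t=7.7128 ← occupied
  → r_1 = 7.7128
beam 2: φ=0°, α=240°
  dir = (cos 240°, sin 240°) = (-0.5000, -0.8660); from cell (8,6)
  next x-line at t=0.9000, next y-line at t=0.4850; Δt_x=2.0000, Δt_y=1.1547
    y: enter (8,5) at t=0.4850 ← occupied
  → r_2 = 0.4850
beam 3: φ=45°, α=285°
  dir = (cos 285°, sin 285°) = (0.2588, -0.9659); from cell (8,6)
  next x-line at t=2.1250, next y-line at t=0.4348; Δt_x=3.8637, Δt_y=1.0353
    y: enter (8,5) at t=0.4348 ← occupied
  → r_3 = 0.4348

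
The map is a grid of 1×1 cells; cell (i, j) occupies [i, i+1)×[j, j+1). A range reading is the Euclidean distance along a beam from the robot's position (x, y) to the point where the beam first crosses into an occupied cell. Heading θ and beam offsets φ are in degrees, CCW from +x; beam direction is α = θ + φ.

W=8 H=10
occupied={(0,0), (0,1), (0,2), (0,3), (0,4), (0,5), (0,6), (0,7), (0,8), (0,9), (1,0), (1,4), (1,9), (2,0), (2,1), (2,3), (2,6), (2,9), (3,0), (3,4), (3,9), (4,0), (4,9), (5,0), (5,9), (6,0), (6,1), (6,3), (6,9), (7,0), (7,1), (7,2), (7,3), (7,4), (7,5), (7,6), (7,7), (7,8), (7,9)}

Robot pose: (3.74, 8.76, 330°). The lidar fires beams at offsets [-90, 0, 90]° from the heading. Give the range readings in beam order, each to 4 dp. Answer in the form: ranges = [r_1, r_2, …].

beam 1: φ=-90°, α=240°
  cosα=-0.5000 sinα=-0.8660 | (3,8) | tMaxX 1.4800 tMaxY 0.8776 | tΔX 2.0000 tΔY 1.1547
    t=0.8776 [y] (3,7)
    t=1.4800 [x] (2,7)
    t=2.0323 [y] (2,6) — stop
  → r_1 = 2.0323
beam 2: φ=0°, α=330°
  cosα=0.8660 sinα=-0.5000 | (3,8) | tMaxX 0.3002 tMaxY 1.5200 | tΔX 1.1547 tΔY 2.0000
    t=0.3002 [x] (4,8)
    t=1.4549 [x] (5,8)
    t=1.5200 [y] (5,7)
    t=2.6096 [x] (6,7)
    t=3.5200 [y] (6,6)
    t=3.7643 [x] (7,6) — stop
  → r_2 = 3.7643
beam 3: φ=90°, α=60°
  cosα=0.5000 sinα=0.8660 | (3,8) | tMaxX 0.5200 tMaxY 0.2771 | tΔX 2.0000 tΔY 1.1547
    t=0.2771 [y] (3,9) — stop
  → r_3 = 0.2771

ranges = [2.0323, 3.7643, 0.2771]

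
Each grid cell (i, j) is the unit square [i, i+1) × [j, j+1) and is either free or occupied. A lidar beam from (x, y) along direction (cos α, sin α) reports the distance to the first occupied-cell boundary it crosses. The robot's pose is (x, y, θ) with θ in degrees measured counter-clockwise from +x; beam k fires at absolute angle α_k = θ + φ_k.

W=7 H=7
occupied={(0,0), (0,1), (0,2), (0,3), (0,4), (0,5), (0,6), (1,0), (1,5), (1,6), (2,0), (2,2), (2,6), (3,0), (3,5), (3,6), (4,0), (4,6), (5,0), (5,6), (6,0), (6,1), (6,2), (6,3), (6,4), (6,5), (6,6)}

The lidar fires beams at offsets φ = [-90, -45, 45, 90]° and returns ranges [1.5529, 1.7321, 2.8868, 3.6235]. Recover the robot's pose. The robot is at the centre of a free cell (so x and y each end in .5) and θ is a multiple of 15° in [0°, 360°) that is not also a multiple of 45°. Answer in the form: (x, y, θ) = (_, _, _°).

(x, y, θ) = (3.5, 2.5, 345°)

The pose lattice has 22·16 = 352 candidates. Test each by forward raycasting.
  (4.5, 1.5, 105°): beam 2 = 3.0000 ≠ 1.7321 ✗
  (4.5, 2.5, 105°): beam 2 = 3.0000 ≠ 1.7321 ✗
  (5.5, 4.5, 30°): beam 1 = 1.0000 ≠ 1.5529 ✗
  (1.5, 3.5, 345°): beam 1 = 1.9319 ≠ 1.5529 ✗
  …
  (3.5, 2.5, 345°): r_1=1.5529, r_2=1.7321, r_3=2.8868, r_4=3.6235 — all match ✓
No second candidate reproduces the full scan.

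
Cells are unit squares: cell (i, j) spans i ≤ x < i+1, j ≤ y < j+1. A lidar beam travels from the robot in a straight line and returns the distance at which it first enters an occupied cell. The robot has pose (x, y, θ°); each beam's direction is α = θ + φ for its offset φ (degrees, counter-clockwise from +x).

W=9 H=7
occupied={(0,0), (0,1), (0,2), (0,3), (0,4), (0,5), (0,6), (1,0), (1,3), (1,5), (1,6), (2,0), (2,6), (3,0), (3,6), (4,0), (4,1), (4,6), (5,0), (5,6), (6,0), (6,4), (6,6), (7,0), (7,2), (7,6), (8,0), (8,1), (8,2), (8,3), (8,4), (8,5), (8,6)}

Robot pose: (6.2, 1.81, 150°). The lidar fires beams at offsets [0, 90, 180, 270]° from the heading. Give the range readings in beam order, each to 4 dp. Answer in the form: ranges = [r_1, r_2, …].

ranges = [6.0044, 0.9353, 1.6200, 3.6000]

beam 1: φ=0°, α=150°
  cosα=-0.8660 sinα=0.5000 | (6,1) | tMaxX 0.2309 tMaxY 0.3800 | tΔX 1.1547 tΔY 2.0000
    t=0.2309 [x] (5,1)
    t=0.3800 [y] (5,2)
    t=1.3856 [x] (4,2)
    t=2.3800 [y] (4,3)
    t=2.5403 [x] (3,3)
    t=3.6950 [x] (2,3)
    t=4.3800 [y] (2,4)
    t=4.8497 [x] (1,4)
    t=6.0044 [x] (0,4) — stop
  → r_1 = 6.0044
beam 2: φ=90°, α=240°
  cosα=-0.5000 sinα=-0.8660 | (6,1) | tMaxX 0.4000 tMaxY 0.9353 | tΔX 2.0000 tΔY 1.1547
    t=0.4000 [x] (5,1)
    t=0.9353 [y] (5,0) — stop
  → r_2 = 0.9353
beam 3: φ=180°, α=330°
  cosα=0.8660 sinα=-0.5000 | (6,1) | tMaxX 0.9238 tMaxY 1.6200 | tΔX 1.1547 tΔY 2.0000
    t=0.9238 [x] (7,1)
    t=1.6200 [y] (7,0) — stop
  → r_3 = 1.6200
beam 4: φ=270°, α=60°
  cosα=0.5000 sinα=0.8660 | (6,1) | tMaxX 1.6000 tMaxY 0.2194 | tΔX 2.0000 tΔY 1.1547
    t=0.2194 [y] (6,2)
    t=1.3741 [y] (6,3)
    t=1.6000 [x] (7,3)
    t=2.5288 [y] (7,4)
    t=3.6000 [x] (8,4) — stop
  → r_4 = 3.6000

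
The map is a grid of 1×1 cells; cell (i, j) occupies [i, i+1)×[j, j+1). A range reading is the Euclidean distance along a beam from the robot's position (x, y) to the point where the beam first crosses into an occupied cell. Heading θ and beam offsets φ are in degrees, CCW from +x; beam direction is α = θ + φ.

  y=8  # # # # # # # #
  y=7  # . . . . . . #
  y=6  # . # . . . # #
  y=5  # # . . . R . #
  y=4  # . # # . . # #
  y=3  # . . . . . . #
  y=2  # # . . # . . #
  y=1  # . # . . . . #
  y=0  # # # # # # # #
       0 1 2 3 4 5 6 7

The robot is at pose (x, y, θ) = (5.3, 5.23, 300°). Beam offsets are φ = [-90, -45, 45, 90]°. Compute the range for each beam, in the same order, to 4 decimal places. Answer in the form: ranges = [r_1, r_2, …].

beam 1: φ=-90°, α=210°
  cosα=-0.8660 sinα=-0.5000 | (5,5) | tMaxX 0.3464 tMaxY 0.4600 | tΔX 1.1547 tΔY 2.0000
    t=0.3464 [x] (4,5)
    t=0.4600 [y] (4,4)
    t=1.5011 [x] (3,4) — stop
  → r_1 = 1.5011
beam 2: φ=-45°, α=255°
  cosα=-0.2588 sinα=-0.9659 | (5,5) | tMaxX 1.1591 tMaxY 0.2381 | tΔX 3.8637 tΔY 1.0353
    t=0.2381 [y] (5,4)
    t=1.1591 [x] (4,4)
    t=1.2734 [y] (4,3)
    t=2.3087 [y] (4,2) — stop
  → r_2 = 2.3087
beam 3: φ=45°, α=345°
  cosα=0.9659 sinα=-0.2588 | (5,5) | tMaxX 0.7247 tMaxY 0.8887 | tΔX 1.0353 tΔY 3.8637
    t=0.7247 [x] (6,5)
    t=0.8887 [y] (6,4) — stop
  → r_3 = 0.8887
beam 4: φ=90°, α=30°
  cosα=0.8660 sinα=0.5000 | (5,5) | tMaxX 0.8083 tMaxY 1.5400 | tΔX 1.1547 tΔY 2.0000
    t=0.8083 [x] (6,5)
    t=1.5400 [y] (6,6) — stop
  → r_4 = 1.5400

ranges = [1.5011, 2.3087, 0.8887, 1.5400]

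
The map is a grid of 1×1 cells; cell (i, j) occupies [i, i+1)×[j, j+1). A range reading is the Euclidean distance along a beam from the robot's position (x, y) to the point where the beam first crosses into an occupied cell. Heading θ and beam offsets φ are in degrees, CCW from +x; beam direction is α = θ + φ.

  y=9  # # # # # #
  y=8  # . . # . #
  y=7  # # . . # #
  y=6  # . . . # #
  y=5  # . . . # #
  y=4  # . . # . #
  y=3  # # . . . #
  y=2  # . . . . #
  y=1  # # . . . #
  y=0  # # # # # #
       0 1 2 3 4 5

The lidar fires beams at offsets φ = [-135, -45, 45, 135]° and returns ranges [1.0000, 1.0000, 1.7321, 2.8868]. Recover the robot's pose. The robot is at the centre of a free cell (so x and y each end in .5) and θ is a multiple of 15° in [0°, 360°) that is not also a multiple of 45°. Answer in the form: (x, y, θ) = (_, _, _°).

Enumerate (i+0.5, j+0.5, θ) over the 24 free cells and 16 admissible headings. For each, cast all 4 beams and compare to the given ranges.
  (2.5, 1.5, 330°): beam 1 = 0.5176 ≠ 1.0000 ✗
  (2.5, 8.5, 210°): beam 1 = 0.5176 ≠ 1.0000 ✗
  (2.5, 3.5, 300°): beam 1 = 0.5176 ≠ 1.0000 ✗
  (4.5, 2.5, 165°): beam 1 = 0.5774 ≠ 1.0000 ✗
  …
  (2.5, 2.5, 255°): r_1=1.0000, r_2=1.0000, r_3=1.7321, r_4=2.8868 — all match ✓
Unique over the lattice → pose = (2.5, 2.5, 255°).

(x, y, θ) = (2.5, 2.5, 255°)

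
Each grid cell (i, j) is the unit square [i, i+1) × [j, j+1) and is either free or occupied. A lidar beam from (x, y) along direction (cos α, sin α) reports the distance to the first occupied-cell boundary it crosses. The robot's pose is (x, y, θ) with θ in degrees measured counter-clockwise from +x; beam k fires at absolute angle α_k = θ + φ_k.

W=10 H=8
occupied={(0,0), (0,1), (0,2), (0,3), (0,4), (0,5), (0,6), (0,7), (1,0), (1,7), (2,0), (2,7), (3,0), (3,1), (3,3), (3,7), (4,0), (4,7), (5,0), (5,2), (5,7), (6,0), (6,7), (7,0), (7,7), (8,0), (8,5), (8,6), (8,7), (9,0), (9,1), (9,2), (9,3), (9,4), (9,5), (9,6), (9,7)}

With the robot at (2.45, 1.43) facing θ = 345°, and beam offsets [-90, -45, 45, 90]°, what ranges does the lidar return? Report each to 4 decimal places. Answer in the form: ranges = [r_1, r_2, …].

ranges = [0.4452, 0.4965, 0.6351, 2.1250]

beam 1: φ=-90°, α=255°
  dir = (cos 255°, sin 255°) = (-0.2588, -0.9659); from cell (2,1)
  next x-line at t=1.7387, next y-line at t=0.4452; Δt_x=3.8637, Δt_y=1.0353
    y: enter (2,0) at t=0.4452 ← occupied
  → r_1 = 0.4452
beam 2: φ=-45°, α=300°
  dir = (cos 300°, sin 300°) = (0.5000, -0.8660); from cell (2,1)
  next x-line at t=1.1000, next y-line at t=0.4965; Δt_x=2.0000, Δt_y=1.1547
    y: enter (2,0) at t=0.4965 ← occupied
  → r_2 = 0.4965
beam 3: φ=45°, α=30°
  dir = (cos 30°, sin 30°) = (0.8660, 0.5000); from cell (2,1)
  next x-line at t=0.6351, next y-line at t=1.1400; Δt_x=1.1547, Δt_y=2.0000
    x: enter (3,1) at t=0.6351 ← occupied
  → r_3 = 0.6351
beam 4: φ=90°, α=75°
  dir = (cos 75°, sin 75°) = (0.2588, 0.9659); from cell (2,1)
  next x-line at t=2.1250, next y-line at t=0.5901; Δt_x=3.8637, Δt_y=1.0353
    y: enter (2,2) at t=0.5901
    y: enter (2,3) at t=1.6254
    x: enter (3,3) at t=2.1250 ← occupied
  → r_4 = 2.1250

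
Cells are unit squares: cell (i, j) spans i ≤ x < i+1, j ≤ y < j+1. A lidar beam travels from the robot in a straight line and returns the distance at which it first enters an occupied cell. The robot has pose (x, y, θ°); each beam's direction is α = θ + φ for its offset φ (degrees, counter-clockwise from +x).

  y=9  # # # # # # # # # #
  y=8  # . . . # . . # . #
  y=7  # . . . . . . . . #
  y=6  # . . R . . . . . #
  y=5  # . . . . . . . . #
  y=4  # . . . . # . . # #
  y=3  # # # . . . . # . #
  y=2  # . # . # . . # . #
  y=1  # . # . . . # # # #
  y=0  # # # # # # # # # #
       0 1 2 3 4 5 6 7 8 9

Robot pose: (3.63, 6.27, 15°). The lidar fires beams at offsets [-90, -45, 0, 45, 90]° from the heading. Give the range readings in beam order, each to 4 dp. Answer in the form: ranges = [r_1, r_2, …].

beam 1: φ=-90°, α=285°
  dir = (cos 285°, sin 285°) = (0.2588, -0.9659); from cell (3,6)
  next x-line at t=1.4296, next y-line at t=0.2795; Δt_x=3.8637, Δt_y=1.0353
    y: enter (3,5) at t=0.2795
    y: enter (3,4) at t=1.3148
    x: enter (4,4) at t=1.4296
    y: enter (4,3) at t=2.3501
    y: enter (4,2) at t=3.3854 ← occupied
  → r_1 = 3.3854
beam 2: φ=-45°, α=330°
  dir = (cos 330°, sin 330°) = (0.8660, -0.5000); from cell (3,6)
  next x-line at t=0.4272, next y-line at t=0.5400; Δt_x=1.1547, Δt_y=2.0000
    x: enter (4,6) at t=0.4272
    y: enter (4,5) at t=0.5400
    x: enter (5,5) at t=1.5819
    y: enter (5,4) at t=2.5400 ← occupied
  → r_2 = 2.5400
beam 3: φ=0°, α=15°
  dir = (cos 15°, sin 15°) = (0.9659, 0.2588); from cell (3,6)
  next x-line at t=0.3831, next y-line at t=2.8205; Δt_x=1.0353, Δt_y=3.8637
    x: enter (4,6) at t=0.3831
    x: enter (5,6) at t=1.4183
    x: enter (6,6) at t=2.4536
    y: enter (6,7) at t=2.8205
    x: enter (7,7) at t=3.4889
    x: enter (8,7) at t=4.5242
    x: enter (9,7) at t=5.5594 ← occupied
  → r_3 = 5.5594
beam 4: φ=45°, α=60°
  dir = (cos 60°, sin 60°) = (0.5000, 0.8660); from cell (3,6)
  next x-line at t=0.7400, next y-line at t=0.8429; Δt_x=2.0000, Δt_y=1.1547
    x: enter (4,6) at t=0.7400
    y: enter (4,7) at t=0.8429
    y: enter (4,8) at t=1.9976 ← occupied
  → r_4 = 1.9976
beam 5: φ=90°, α=105°
  dir = (cos 105°, sin 105°) = (-0.2588, 0.9659); from cell (3,6)
  next x-line at t=2.4341, next y-line at t=0.7558; Δt_x=3.8637, Δt_y=1.0353
    y: enter (3,7) at t=0.7558
    y: enter (3,8) at t=1.7910
    x: enter (2,8) at t=2.4341
    y: enter (2,9) at t=2.8263 ← occupied
  → r_5 = 2.8263

ranges = [3.3854, 2.5400, 5.5594, 1.9976, 2.8263]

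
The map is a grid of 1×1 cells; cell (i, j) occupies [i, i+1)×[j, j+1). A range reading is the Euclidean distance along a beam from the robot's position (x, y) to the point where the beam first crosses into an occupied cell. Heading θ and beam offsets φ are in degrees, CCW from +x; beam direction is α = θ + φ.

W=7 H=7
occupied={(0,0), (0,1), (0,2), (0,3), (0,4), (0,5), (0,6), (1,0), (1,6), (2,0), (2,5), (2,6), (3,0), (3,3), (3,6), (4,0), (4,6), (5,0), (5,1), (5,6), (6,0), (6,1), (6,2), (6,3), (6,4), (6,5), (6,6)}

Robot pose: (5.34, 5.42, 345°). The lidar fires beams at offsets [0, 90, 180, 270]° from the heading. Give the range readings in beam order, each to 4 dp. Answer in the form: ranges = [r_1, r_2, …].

ranges = [0.6833, 0.6005, 2.2409, 4.5759]

beam 1: φ=0°, α=345°
  d=(0.9659,-0.2588)  start (5,5)  tX=0.6833 tY=1.6228  stride 1/|dx|=1.0353 1/|dy|=3.8637
    cross x-line → (6,5), t=0.6833 (wall)
  → r_1 = 0.6833
beam 2: φ=90°, α=75°
  d=(0.2588,0.9659)  start (5,5)  tX=2.5500 tY=0.6005  stride 1/|dx|=3.8637 1/|dy|=1.0353
    cross y-line → (5,6), t=0.6005 (wall)
  → r_2 = 0.6005
beam 3: φ=180°, α=165°
  d=(-0.9659,0.2588)  start (5,5)  tX=0.3520 tY=2.2409  stride 1/|dx|=1.0353 1/|dy|=3.8637
    cross x-line → (4,5), t=0.3520
    cross x-line → (3,5), t=1.3873
    cross y-line → (3,6), t=2.2409 (wall)
  → r_3 = 2.2409
beam 4: φ=270°, α=255°
  d=(-0.2588,-0.9659)  start (5,5)  tX=1.3137 tY=0.4348  stride 1/|dx|=3.8637 1/|dy|=1.0353
    cross y-line → (5,4), t=0.4348
    cross x-line → (4,4), t=1.3137
    cross y-line → (4,3), t=1.4701
    cross y-line → (4,2), t=2.5054
    cross y-line → (4,1), t=3.5406
    cross y-line → (4,0), t=4.5759 (wall)
  → r_4 = 4.5759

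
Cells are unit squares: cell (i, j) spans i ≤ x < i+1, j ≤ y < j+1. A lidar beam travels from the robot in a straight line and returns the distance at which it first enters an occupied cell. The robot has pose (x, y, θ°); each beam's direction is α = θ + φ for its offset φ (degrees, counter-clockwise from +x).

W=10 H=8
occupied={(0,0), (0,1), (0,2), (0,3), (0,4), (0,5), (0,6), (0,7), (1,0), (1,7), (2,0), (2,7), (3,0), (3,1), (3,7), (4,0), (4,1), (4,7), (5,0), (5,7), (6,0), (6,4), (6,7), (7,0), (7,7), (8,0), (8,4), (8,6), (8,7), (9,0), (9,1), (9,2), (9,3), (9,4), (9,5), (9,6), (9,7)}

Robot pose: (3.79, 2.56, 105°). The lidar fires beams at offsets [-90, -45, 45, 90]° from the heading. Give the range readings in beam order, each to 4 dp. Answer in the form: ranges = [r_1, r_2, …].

beam 1: φ=-90°, α=15°
  cosα=0.9659 sinα=0.2588 | (3,2) | tMaxX 0.2174 tMaxY 1.7000 | tΔX 1.0353 tΔY 3.8637
    t=0.2174 [x] (4,2)
    t=1.2527 [x] (5,2)
    t=1.7000 [y] (5,3)
    t=2.2880 [x] (6,3)
    t=3.3232 [x] (7,3)
    t=4.3585 [x] (8,3)
    t=5.3938 [x] (9,3) — stop
  → r_1 = 5.3938
beam 2: φ=-45°, α=60°
  cosα=0.5000 sinα=0.8660 | (3,2) | tMaxX 0.4200 tMaxY 0.5081 | tΔX 2.0000 tΔY 1.1547
    t=0.4200 [x] (4,2)
    t=0.5081 [y] (4,3)
    t=1.6628 [y] (4,4)
    t=2.4200 [x] (5,4)
    t=2.8175 [y] (5,5)
    t=3.9722 [y] (5,6)
    t=4.4200 [x] (6,6)
    t=5.1269 [y] (6,7) — stop
  → r_2 = 5.1269
beam 3: φ=45°, α=150°
  cosα=-0.8660 sinα=0.5000 | (3,2) | tMaxX 0.9122 tMaxY 0.8800 | tΔX 1.1547 tΔY 2.0000
    t=0.8800 [y] (3,3)
    t=0.9122 [x] (2,3)
    t=2.0669 [x] (1,3)
    t=2.8800 [y] (1,4)
    t=3.2216 [x] (0,4) — stop
  → r_3 = 3.2216
beam 4: φ=90°, α=195°
  cosα=-0.9659 sinα=-0.2588 | (3,2) | tMaxX 0.8179 tMaxY 2.1637 | tΔX 1.0353 tΔY 3.8637
    t=0.8179 [x] (2,2)
    t=1.8531 [x] (1,2)
    t=2.1637 [y] (1,1)
    t=2.8884 [x] (0,1) — stop
  → r_4 = 2.8884

ranges = [5.3938, 5.1269, 3.2216, 2.8884]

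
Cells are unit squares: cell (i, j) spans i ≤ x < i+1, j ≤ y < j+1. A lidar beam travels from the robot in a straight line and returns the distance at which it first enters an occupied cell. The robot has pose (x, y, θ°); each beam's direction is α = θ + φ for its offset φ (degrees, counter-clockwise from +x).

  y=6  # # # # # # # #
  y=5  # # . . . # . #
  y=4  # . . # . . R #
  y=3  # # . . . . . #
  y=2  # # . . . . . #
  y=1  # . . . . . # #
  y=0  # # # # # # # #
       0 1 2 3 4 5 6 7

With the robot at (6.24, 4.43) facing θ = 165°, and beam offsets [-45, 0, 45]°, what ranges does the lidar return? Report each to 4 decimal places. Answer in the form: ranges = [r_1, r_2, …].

beam 1: φ=-45°, α=120°
  dir = (cos 120°, sin 120°) = (-0.5000, 0.8660); from cell (6,4)
  next x-line at t=0.4800, next y-line at t=0.6582; Δt_x=2.0000, Δt_y=1.1547
    x: enter (5,4) at t=0.4800
    y: enter (5,5) at t=0.6582 ← occupied
  → r_1 = 0.6582
beam 2: φ=0°, α=165°
  dir = (cos 165°, sin 165°) = (-0.9659, 0.2588); from cell (6,4)
  next x-line at t=0.2485, next y-line at t=2.2023; Δt_x=1.0353, Δt_y=3.8637
    x: enter (5,4) at t=0.2485
    x: enter (4,4) at t=1.2837
    y: enter (4,5) at t=2.2023
    x: enter (3,5) at t=2.3190
    x: enter (2,5) at t=3.3543
    x: enter (1,5) at t=4.3896 ← occupied
  → r_2 = 4.3896
beam 3: φ=45°, α=210°
  dir = (cos 210°, sin 210°) = (-0.8660, -0.5000); from cell (6,4)
  next x-line at t=0.2771, next y-line at t=0.8600; Δt_x=1.1547, Δt_y=2.0000
    x: enter (5,4) at t=0.2771
    y: enter (5,3) at t=0.8600
    x: enter (4,3) at t=1.4318
    x: enter (3,3) at t=2.5865
    y: enter (3,2) at t=2.8600
    x: enter (2,2) at t=3.7412
    y: enter (2,1) at t=4.8600
    x: enter (1,1) at t=4.8959
    x: enter (0,1) at t=6.0506 ← occupied
  → r_3 = 6.0506

ranges = [0.6582, 4.3896, 6.0506]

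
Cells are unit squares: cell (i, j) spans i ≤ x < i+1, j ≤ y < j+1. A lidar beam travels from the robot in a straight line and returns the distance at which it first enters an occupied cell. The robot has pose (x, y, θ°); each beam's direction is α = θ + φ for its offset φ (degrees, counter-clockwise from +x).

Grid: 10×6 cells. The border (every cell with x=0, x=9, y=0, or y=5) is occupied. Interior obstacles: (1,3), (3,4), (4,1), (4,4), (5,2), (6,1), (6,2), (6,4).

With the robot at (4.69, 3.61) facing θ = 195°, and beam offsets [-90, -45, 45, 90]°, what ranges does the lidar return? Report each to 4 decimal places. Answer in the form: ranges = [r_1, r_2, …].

ranges = [0.4038, 0.7800, 3.0138, 1.1977]

beam 1: φ=-90°, α=105°
  d=(-0.2588,0.9659)  start (4,3)  tX=2.6660 tY=0.4038  stride 1/|dx|=3.8637 1/|dy|=1.0353
    cross y-line → (4,4), t=0.4038 (wall)
  → r_1 = 0.4038
beam 2: φ=-45°, α=150°
  d=(-0.8660,0.5000)  start (4,3)  tX=0.7967 tY=0.7800  stride 1/|dx|=1.1547 1/|dy|=2.0000
    cross y-line → (4,4), t=0.7800 (wall)
  → r_2 = 0.7800
beam 3: φ=45°, α=240°
  d=(-0.5000,-0.8660)  start (4,3)  tX=1.3800 tY=0.7044  stride 1/|dx|=2.0000 1/|dy|=1.1547
    cross y-line → (4,2), t=0.7044
    cross x-line → (3,2), t=1.3800
    cross y-line → (3,1), t=1.8591
    cross y-line → (3,0), t=3.0138 (wall)
  → r_3 = 3.0138
beam 4: φ=90°, α=285°
  d=(0.2588,-0.9659)  start (4,3)  tX=1.1977 tY=0.6315  stride 1/|dx|=3.8637 1/|dy|=1.0353
    cross y-line → (4,2), t=0.6315
    cross x-line → (5,2), t=1.1977 (wall)
  → r_4 = 1.1977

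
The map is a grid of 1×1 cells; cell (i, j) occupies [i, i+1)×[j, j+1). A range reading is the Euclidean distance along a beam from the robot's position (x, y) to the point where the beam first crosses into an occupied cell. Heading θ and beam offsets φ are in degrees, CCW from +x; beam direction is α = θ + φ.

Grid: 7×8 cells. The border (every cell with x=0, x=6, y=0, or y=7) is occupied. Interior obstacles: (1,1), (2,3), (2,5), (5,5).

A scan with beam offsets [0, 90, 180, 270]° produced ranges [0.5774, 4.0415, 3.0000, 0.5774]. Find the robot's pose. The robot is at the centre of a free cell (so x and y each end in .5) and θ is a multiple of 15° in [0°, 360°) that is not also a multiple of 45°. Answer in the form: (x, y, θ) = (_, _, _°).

Candidates: 26 free-cell centres × 16 headings = 416 poses. Raycast each; keep the one whose scan matches to 4 dp.
  (5.5, 4.5, 105°): beam 1 = 0.5176 ≠ 0.5774 ✗
  (1.5, 3.5, 165°): beam 1 = 0.5176 ≠ 0.5774 ✗
  (4.5, 2.5, 75°): beam 1 = 2.5882 ≠ 0.5774 ✗
  (5.5, 4.5, 195°): beam 1 = 2.5882 ≠ 0.5774 ✗
  (4.5, 1.5, 195°): beam 1 = 1.9319 ≠ 0.5774 ✗
  …
  (2.5, 1.5, 300°): r_1=0.5774, r_2=4.0415, r_3=3.0000, r_4=0.5774 — all match ✓
Unique over the lattice → pose = (2.5, 1.5, 300°).

(x, y, θ) = (2.5, 1.5, 300°)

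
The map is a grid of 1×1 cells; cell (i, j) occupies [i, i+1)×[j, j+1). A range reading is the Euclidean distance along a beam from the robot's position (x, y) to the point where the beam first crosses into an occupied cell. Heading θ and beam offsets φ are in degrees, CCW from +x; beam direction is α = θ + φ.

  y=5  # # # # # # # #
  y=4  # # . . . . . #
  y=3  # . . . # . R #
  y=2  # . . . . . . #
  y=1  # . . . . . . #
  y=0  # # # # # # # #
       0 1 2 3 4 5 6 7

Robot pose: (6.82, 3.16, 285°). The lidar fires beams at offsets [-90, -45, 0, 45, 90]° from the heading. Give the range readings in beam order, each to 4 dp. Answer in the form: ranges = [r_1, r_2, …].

beam 1: φ=-90°, α=195°
  dir = (cos 195°, sin 195°) = (-0.9659, -0.2588); from cell (6,3)
  next x-line at t=0.8489, next y-line at t=0.6182; Δt_x=1.0353, Δt_y=3.8637
    y: enter (6,2) at t=0.6182
    x: enter (5,2) at t=0.8489
    x: enter (4,2) at t=1.8842
    x: enter (3,2) at t=2.9195
    x: enter (2,2) at t=3.9548
    y: enter (2,1) at t=4.4819
    x: enter (1,1) at t=4.9900
    x: enter (0,1) at t=6.0253 ← occupied
  → r_1 = 6.0253
beam 2: φ=-45°, α=240°
  dir = (cos 240°, sin 240°) = (-0.5000, -0.8660); from cell (6,3)
  next x-line at t=1.6400, next y-line at t=0.1848; Δt_x=2.0000, Δt_y=1.1547
    y: enter (6,2) at t=0.1848
    y: enter (6,1) at t=1.3395
    x: enter (5,1) at t=1.6400
    y: enter (5,0) at t=2.4942 ← occupied
  → r_2 = 2.4942
beam 3: φ=0°, α=285°
  dir = (cos 285°, sin 285°) = (0.2588, -0.9659); from cell (6,3)
  next x-line at t=0.6955, next y-line at t=0.1656; Δt_x=3.8637, Δt_y=1.0353
    y: enter (6,2) at t=0.1656
    x: enter (7,2) at t=0.6955 ← occupied
  → r_3 = 0.6955
beam 4: φ=45°, α=330°
  dir = (cos 330°, sin 330°) = (0.8660, -0.5000); from cell (6,3)
  next x-line at t=0.2078, next y-line at t=0.3200; Δt_x=1.1547, Δt_y=2.0000
    x: enter (7,3) at t=0.2078 ← occupied
  → r_4 = 0.2078
beam 5: φ=90°, α=15°
  dir = (cos 15°, sin 15°) = (0.9659, 0.2588); from cell (6,3)
  next x-line at t=0.1863, next y-line at t=3.2455; Δt_x=1.0353, Δt_y=3.8637
    x: enter (7,3) at t=0.1863 ← occupied
  → r_5 = 0.1863

ranges = [6.0253, 2.4942, 0.6955, 0.2078, 0.1863]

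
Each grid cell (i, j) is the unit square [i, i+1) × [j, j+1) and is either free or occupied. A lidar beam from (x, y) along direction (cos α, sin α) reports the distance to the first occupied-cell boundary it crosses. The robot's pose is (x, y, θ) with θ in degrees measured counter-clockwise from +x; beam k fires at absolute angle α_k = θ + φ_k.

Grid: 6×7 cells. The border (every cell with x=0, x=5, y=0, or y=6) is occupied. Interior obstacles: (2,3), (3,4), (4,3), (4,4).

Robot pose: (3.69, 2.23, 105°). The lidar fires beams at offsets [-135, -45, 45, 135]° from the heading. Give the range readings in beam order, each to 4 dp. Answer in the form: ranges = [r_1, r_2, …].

ranges = [1.5127, 0.8891, 1.5400, 1.4203]

beam 1: φ=-135°, α=330°
  d=(0.8660,-0.5000)  start (3,2)  tX=0.3580 tY=0.4600  stride 1/|dx|=1.1547 1/|dy|=2.0000
    cross x-line → (4,2), t=0.3580
    cross y-line → (4,1), t=0.4600
    cross x-line → (5,1), t=1.5127 (wall)
  → r_1 = 1.5127
beam 2: φ=-45°, α=60°
  d=(0.5000,0.8660)  start (3,2)  tX=0.6200 tY=0.8891  stride 1/|dx|=2.0000 1/|dy|=1.1547
    cross x-line → (4,2), t=0.6200
    cross y-line → (4,3), t=0.8891 (wall)
  → r_2 = 0.8891
beam 3: φ=45°, α=150°
  d=(-0.8660,0.5000)  start (3,2)  tX=0.7967 tY=1.5400  stride 1/|dx|=1.1547 1/|dy|=2.0000
    cross x-line → (2,2), t=0.7967
    cross y-line → (2,3), t=1.5400 (wall)
  → r_3 = 1.5400
beam 4: φ=135°, α=240°
  d=(-0.5000,-0.8660)  start (3,2)  tX=1.3800 tY=0.2656  stride 1/|dx|=2.0000 1/|dy|=1.1547
    cross y-line → (3,1), t=0.2656
    cross x-line → (2,1), t=1.3800
    cross y-line → (2,0), t=1.4203 (wall)
  → r_4 = 1.4203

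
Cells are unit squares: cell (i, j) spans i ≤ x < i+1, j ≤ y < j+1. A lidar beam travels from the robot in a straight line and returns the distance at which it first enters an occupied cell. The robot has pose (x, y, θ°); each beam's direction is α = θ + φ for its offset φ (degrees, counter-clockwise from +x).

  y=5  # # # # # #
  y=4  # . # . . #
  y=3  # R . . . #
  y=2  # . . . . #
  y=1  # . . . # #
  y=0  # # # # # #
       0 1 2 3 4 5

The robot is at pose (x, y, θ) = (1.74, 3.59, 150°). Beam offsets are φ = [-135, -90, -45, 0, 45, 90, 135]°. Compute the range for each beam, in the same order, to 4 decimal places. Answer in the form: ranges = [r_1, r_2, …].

ranges = [3.3750, 0.5200, 1.4597, 0.8545, 0.7661, 1.4800, 2.6814]

beam 1: φ=-135°, α=15°
  d=(0.9659,0.2588)  start (1,3)  tX=0.2692 tY=1.5841  stride 1/|dx|=1.0353 1/|dy|=3.8637
    cross x-line → (2,3), t=0.2692
    cross x-line → (3,3), t=1.3044
    cross y-line → (3,4), t=1.5841
    cross x-line → (4,4), t=2.3397
    cross x-line → (5,4), t=3.3750 (wall)
  → r_1 = 3.3750
beam 2: φ=-90°, α=60°
  d=(0.5000,0.8660)  start (1,3)  tX=0.5200 tY=0.4734  stride 1/|dx|=2.0000 1/|dy|=1.1547
    cross y-line → (1,4), t=0.4734
    cross x-line → (2,4), t=0.5200 (wall)
  → r_2 = 0.5200
beam 3: φ=-45°, α=105°
  d=(-0.2588,0.9659)  start (1,3)  tX=2.8591 tY=0.4245  stride 1/|dx|=3.8637 1/|dy|=1.0353
    cross y-line → (1,4), t=0.4245
    cross y-line → (1,5), t=1.4597 (wall)
  → r_3 = 1.4597
beam 4: φ=0°, α=150°
  d=(-0.8660,0.5000)  start (1,3)  tX=0.8545 tY=0.8200  stride 1/|dx|=1.1547 1/|dy|=2.0000
    cross y-line → (1,4), t=0.8200
    cross x-line → (0,4), t=0.8545 (wall)
  → r_4 = 0.8545
beam 5: φ=45°, α=195°
  d=(-0.9659,-0.2588)  start (1,3)  tX=0.7661 tY=2.2796  stride 1/|dx|=1.0353 1/|dy|=3.8637
    cross x-line → (0,3), t=0.7661 (wall)
  → r_5 = 0.7661
beam 6: φ=90°, α=240°
  d=(-0.5000,-0.8660)  start (1,3)  tX=1.4800 tY=0.6813  stride 1/|dx|=2.0000 1/|dy|=1.1547
    cross y-line → (1,2), t=0.6813
    cross x-line → (0,2), t=1.4800 (wall)
  → r_6 = 1.4800
beam 7: φ=135°, α=285°
  d=(0.2588,-0.9659)  start (1,3)  tX=1.0046 tY=0.6108  stride 1/|dx|=3.8637 1/|dy|=1.0353
    cross y-line → (1,2), t=0.6108
    cross x-line → (2,2), t=1.0046
    cross y-line → (2,1), t=1.6461
    cross y-line → (2,0), t=2.6814 (wall)
  → r_7 = 2.6814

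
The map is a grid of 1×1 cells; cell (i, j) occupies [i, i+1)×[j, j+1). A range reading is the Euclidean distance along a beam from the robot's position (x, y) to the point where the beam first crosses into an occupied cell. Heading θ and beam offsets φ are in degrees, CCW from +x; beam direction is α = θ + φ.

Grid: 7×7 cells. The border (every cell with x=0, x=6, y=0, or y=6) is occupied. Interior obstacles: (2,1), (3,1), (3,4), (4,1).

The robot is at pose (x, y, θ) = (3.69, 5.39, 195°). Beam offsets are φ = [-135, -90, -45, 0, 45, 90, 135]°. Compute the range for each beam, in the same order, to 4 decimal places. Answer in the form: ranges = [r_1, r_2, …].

beam 1: φ=-135°, α=60°
  cosα=0.5000 sinα=0.8660 | (3,5) | tMaxX 0.6200 tMaxY 0.7044 | tΔX 2.0000 tΔY 1.1547
    t=0.6200 [x] (4,5)
    t=0.7044 [y] (4,6) — stop
  → r_1 = 0.7044
beam 2: φ=-90°, α=105°
  cosα=-0.2588 sinα=0.9659 | (3,5) | tMaxX 2.6660 tMaxY 0.6315 | tΔX 3.8637 tΔY 1.0353
    t=0.6315 [y] (3,6) — stop
  → r_2 = 0.6315
beam 3: φ=-45°, α=150°
  cosα=-0.8660 sinα=0.5000 | (3,5) | tMaxX 0.7967 tMaxY 1.2200 | tΔX 1.1547 tΔY 2.0000
    t=0.7967 [x] (2,5)
    t=1.2200 [y] (2,6) — stop
  → r_3 = 1.2200
beam 4: φ=0°, α=195°
  cosα=-0.9659 sinα=-0.2588 | (3,5) | tMaxX 0.7143 tMaxY 1.5068 | tΔX 1.0353 tΔY 3.8637
    t=0.7143 [x] (2,5)
    t=1.5068 [y] (2,4)
    t=1.7496 [x] (1,4)
    t=2.7849 [x] (0,4) — stop
  → r_4 = 2.7849
beam 5: φ=45°, α=240°
  cosα=-0.5000 sinα=-0.8660 | (3,5) | tMaxX 1.3800 tMaxY 0.4503 | tΔX 2.0000 tΔY 1.1547
    t=0.4503 [y] (3,4) — stop
  → r_5 = 0.4503
beam 6: φ=90°, α=285°
  cosα=0.2588 sinα=-0.9659 | (3,5) | tMaxX 1.1977 tMaxY 0.4038 | tΔX 3.8637 tΔY 1.0353
    t=0.4038 [y] (3,4) — stop
  → r_6 = 0.4038
beam 7: φ=135°, α=330°
  cosα=0.8660 sinα=-0.5000 | (3,5) | tMaxX 0.3580 tMaxY 0.7800 | tΔX 1.1547 tΔY 2.0000
    t=0.3580 [x] (4,5)
    t=0.7800 [y] (4,4)
    t=1.5127 [x] (5,4)
    t=2.6674 [x] (6,4) — stop
  → r_7 = 2.6674

ranges = [0.7044, 0.6315, 1.2200, 2.7849, 0.4503, 0.4038, 2.6674]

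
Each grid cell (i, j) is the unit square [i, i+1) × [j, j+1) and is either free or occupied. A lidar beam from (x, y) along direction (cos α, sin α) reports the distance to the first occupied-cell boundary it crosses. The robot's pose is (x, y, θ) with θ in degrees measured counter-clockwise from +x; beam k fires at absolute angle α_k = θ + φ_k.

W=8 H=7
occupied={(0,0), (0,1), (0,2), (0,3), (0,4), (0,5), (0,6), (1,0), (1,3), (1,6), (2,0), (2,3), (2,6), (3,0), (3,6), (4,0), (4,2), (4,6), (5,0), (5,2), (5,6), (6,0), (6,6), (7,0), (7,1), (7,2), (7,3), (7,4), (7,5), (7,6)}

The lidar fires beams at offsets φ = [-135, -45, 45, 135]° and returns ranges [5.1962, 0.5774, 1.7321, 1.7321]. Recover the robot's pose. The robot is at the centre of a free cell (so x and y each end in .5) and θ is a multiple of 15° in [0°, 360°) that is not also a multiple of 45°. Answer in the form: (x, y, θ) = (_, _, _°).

Enumerate (i+0.5, j+0.5, θ) over the 26 free cells and 16 admissible headings. For each, cast all 4 beams and compare to the given ranges.
  (3.5, 5.5, 75°): beam 1 = 2.8868 ≠ 5.1962 ✗
  (4.5, 3.5, 75°): beam 1 = 0.5774 ≠ 5.1962 ✗
  (1.5, 2.5, 120°): beam 1 = 5.6940 ≠ 5.1962 ✗
  (2.5, 4.5, 255°): beam 1 = 1.7321 ≠ 5.1962 ✗
  …
  (2.5, 2.5, 165°): r_1=5.1962, r_2=0.5774, r_3=1.7321, r_4=1.7321 — all match ✓
No second candidate reproduces the full scan.

(x, y, θ) = (2.5, 2.5, 165°)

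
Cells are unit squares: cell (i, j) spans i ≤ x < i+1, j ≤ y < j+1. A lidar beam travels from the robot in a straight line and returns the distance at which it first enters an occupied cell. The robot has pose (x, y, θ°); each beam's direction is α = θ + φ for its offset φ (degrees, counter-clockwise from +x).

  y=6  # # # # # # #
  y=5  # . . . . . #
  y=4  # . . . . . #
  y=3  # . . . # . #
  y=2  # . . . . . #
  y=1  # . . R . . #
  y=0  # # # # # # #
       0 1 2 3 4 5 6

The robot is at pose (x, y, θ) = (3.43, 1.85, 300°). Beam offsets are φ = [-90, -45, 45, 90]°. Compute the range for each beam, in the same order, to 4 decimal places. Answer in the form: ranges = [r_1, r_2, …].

beam 1: φ=-90°, α=210°
  dir = (cos 210°, sin 210°) = (-0.8660, -0.5000); from cell (3,1)
  next x-line at t=0.4965, next y-line at t=1.7000; Δt_x=1.1547, Δt_y=2.0000
    x: enter (2,1) at t=0.4965
    x: enter (1,1) at t=1.6512
    y: enter (1,0) at t=1.7000 ← occupied
  → r_1 = 1.7000
beam 2: φ=-45°, α=255°
  dir = (cos 255°, sin 255°) = (-0.2588, -0.9659); from cell (3,1)
  next x-line at t=1.6614, next y-line at t=0.8800; Δt_x=3.8637, Δt_y=1.0353
    y: enter (3,0) at t=0.8800 ← occupied
  → r_2 = 0.8800
beam 3: φ=45°, α=345°
  dir = (cos 345°, sin 345°) = (0.9659, -0.2588); from cell (3,1)
  next x-line at t=0.5901, next y-line at t=3.2841; Δt_x=1.0353, Δt_y=3.8637
    x: enter (4,1) at t=0.5901
    x: enter (5,1) at t=1.6254
    x: enter (6,1) at t=2.6607 ← occupied
  → r_3 = 2.6607
beam 4: φ=90°, α=30°
  dir = (cos 30°, sin 30°) = (0.8660, 0.5000); from cell (3,1)
  next x-line at t=0.6582, next y-line at t=0.3000; Δt_x=1.1547, Δt_y=2.0000
    y: enter (3,2) at t=0.3000
    x: enter (4,2) at t=0.6582
    x: enter (5,2) at t=1.8129
    y: enter (5,3) at t=2.3000
    x: enter (6,3) at t=2.9676 ← occupied
  → r_4 = 2.9676

ranges = [1.7000, 0.8800, 2.6607, 2.9676]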